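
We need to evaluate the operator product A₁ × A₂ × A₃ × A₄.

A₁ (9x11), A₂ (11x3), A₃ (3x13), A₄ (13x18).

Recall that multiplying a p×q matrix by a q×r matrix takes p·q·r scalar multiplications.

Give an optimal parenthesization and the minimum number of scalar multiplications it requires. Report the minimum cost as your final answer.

1485

Adjacent pairs: A₁A₂ = 9·11·3 = 297; A₂A₃ = 11·3·13 = 429; A₃A₄ = 3·13·18 = 702.
Length 3: A₁..A₃: k=1: 0+429+9·11·13=1716; k=2: 297+0+9·3·13=648 → min 648 | A₂..A₄: k=2: 0+702+11·3·18=1296; k=3: 429+0+11·13·18=3003 → min 1296.
Length 4: A₁..A₄: k=1: 0+1296+9·11·18=3078; k=2: 297+702+9·3·18=1485; k=3: 648+0+9·13·18=2754 → min 1485.
Optimal parenthesization: ((A₁ × A₂) × (A₃ × A₄)) with cost 1485.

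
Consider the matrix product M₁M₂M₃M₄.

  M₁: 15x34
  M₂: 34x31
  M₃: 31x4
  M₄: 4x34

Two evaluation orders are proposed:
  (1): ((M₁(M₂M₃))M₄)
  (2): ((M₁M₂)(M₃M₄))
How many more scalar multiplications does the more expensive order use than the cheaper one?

Order (1) = ((M₁(M₂M₃))M₄): (M₂M₃): 34×31 by 31×4 → 34×4, cost 34·31·4 = 4216; (M₁(M₂M₃)): 15×34 by 34×4 → 15×4, cost 15·34·4 = 2040; cumulative 6256; ((M₁(M₂M₃))M₄): 15×4 by 4×34 → 15×34, cost 15·4·34 = 2040; cumulative 8296. Total 8296.
Order (2) = ((M₁M₂)(M₃M₄)): (M₁M₂): 15×34 by 34×31 → 15×31, cost 15·34·31 = 15810; (M₃M₄): 31×4 by 4×34 → 31×34, cost 31·4·34 = 4216; ((M₁M₂)(M₃M₄)): 15×31 by 31×34 → 15×34, cost 15·31·34 = 15810; cumulative 35836. Total 35836.
Difference: |8296 − 35836| = 27540.

27540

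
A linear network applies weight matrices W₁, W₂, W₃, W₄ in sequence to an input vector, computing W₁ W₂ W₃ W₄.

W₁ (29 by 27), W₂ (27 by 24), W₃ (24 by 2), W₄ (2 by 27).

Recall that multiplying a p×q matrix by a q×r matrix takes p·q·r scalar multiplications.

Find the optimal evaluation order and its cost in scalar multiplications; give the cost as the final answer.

4428

Adjacent pairs: W₁W₂ = 29·27·24 = 18792; W₂W₃ = 27·24·2 = 1296; W₃W₄ = 24·2·27 = 1296.
Length 3: W₁..W₃: k=1: 0+1296+29·27·2=2862; k=2: 18792+0+29·24·2=20184 → min 2862 | W₂..W₄: k=2: 0+1296+27·24·27=18792; k=3: 1296+0+27·2·27=2754 → min 2754.
Length 4: W₁..W₄: k=1: 0+2754+29·27·27=23895; k=2: 18792+1296+29·24·27=38880; k=3: 2862+0+29·2·27=4428 → min 4428.
Optimal parenthesization: ((W₁ (W₂ W₃)) W₄) with cost 4428.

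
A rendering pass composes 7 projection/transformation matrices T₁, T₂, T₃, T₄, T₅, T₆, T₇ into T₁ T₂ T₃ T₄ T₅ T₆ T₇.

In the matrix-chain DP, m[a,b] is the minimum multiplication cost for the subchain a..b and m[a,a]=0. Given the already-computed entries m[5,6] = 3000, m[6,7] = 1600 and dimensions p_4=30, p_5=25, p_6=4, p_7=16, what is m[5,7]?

m[5,7] = min over k∈[5,6] of m[5,k]+m[k+1,7]+p_{4}·p_k·p_{7}.
k=5: 0 + 1600 + 30·25·16 = 13600; k=6: 3000 + 0 + 30·4·16 = 4920.
Minimum: 4920 at k=6.

4920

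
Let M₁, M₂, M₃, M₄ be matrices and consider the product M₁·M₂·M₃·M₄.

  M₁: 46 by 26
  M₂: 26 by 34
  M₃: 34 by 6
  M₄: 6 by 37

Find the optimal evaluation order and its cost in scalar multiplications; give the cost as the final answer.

22692

Adjacent pairs: M₁M₂ = 46·26·34 = 40664; M₂M₃ = 26·34·6 = 5304; M₃M₄ = 34·6·37 = 7548.
Length 3: M₁..M₃: k=1: 0+5304+46·26·6=12480; k=2: 40664+0+46·34·6=50048 → min 12480 | M₂..M₄: k=2: 0+7548+26·34·37=40256; k=3: 5304+0+26·6·37=11076 → min 11076.
Length 4: M₁..M₄: k=1: 0+11076+46·26·37=55328; k=2: 40664+7548+46·34·37=106080; k=3: 12480+0+46·6·37=22692 → min 22692.
Optimal parenthesization: ((M₁·(M₂·M₃))·M₄) with cost 22692.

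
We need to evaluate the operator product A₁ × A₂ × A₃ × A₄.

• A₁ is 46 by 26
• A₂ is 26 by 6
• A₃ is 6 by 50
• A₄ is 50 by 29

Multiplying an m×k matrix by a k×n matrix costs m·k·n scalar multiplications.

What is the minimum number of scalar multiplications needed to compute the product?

Adjacent pairs: A₁A₂ = 46·26·6 = 7176; A₂A₃ = 26·6·50 = 7800; A₃A₄ = 6·50·29 = 8700.
Length 3: A₁..A₃: k=1: 0+7800+46·26·50=67600; k=2: 7176+0+46·6·50=20976 → min 20976 | A₂..A₄: k=2: 0+8700+26·6·29=13224; k=3: 7800+0+26·50·29=45500 → min 13224.
Length 4: A₁..A₄: k=1: 0+13224+46·26·29=47908; k=2: 7176+8700+46·6·29=23880; k=3: 20976+0+46·50·29=87676 → min 23880.
Optimal order: ((A₁ × A₂) × (A₃ × A₄)) with cost 23880.

23880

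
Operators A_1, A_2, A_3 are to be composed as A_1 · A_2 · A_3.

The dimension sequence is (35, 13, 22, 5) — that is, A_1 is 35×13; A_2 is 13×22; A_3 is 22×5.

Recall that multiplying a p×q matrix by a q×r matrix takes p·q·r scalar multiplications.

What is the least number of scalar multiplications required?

3705

Order (A_1 · (A_2 · A_3)): (A_2 · A_3): 13×22 by 22×5 → 13×5, cost 13·22·5 = 1430; (A_1 · (A_2 · A_3)): 35×13 by 13×5 → 35×5, cost 35·13·5 = 2275; cumulative 3705. Total 3705.
Order ((A_1 · A_2) · A_3): (A_1 · A_2): 35×13 by 13×22 → 35×22, cost 35·13·22 = 10010; ((A_1 · A_2) · A_3): 35×22 by 22×5 → 35×5, cost 35·22·5 = 3850; cumulative 13860. Total 13860.
Minimum: 3705.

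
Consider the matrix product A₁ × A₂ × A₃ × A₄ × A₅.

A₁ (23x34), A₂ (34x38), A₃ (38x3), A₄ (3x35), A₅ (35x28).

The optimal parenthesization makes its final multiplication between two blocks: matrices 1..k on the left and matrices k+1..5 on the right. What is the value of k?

Adjacent pairs: A₁A₂ = 23·34·38 = 29716; A₂A₃ = 34·38·3 = 3876; A₃A₄ = 38·3·35 = 3990; A₄A₅ = 3·35·28 = 2940.
Length 3: A₁..A₃: k=1: 0+3876+23·34·3=6222; k=2: 29716+0+23·38·3=32338 → min 6222 | A₂..A₄: k=2: 0+3990+34·38·35=49210; k=3: 3876+0+34·3·35=7446 → min 7446 | A₃..A₅: k=3: 0+2940+38·3·28=6132; k=4: 3990+0+38·35·28=41230 → min 6132.
Length 4: A₁..A₄: k=1: 0+7446+23·34·35=34816; k=2: 29716+3990+23·38·35=64296; k=3: 6222+0+23·3·35=8637 → min 8637 | A₂..A₅: k=2: 0+6132+34·38·28=42308; k=3: 3876+2940+34·3·28=9672; k=4: 7446+0+34·35·28=40766 → min 9672.
Top-level splits: k=1: (A₁..A₁)·(A₂..A₅) → 0+9672+23·34·28 = 31568; k=2: (A₁..A₂)·(A₃..A₅) → 29716+6132+23·38·28 = 60320; k=3: (A₁..A₃)·(A₄..A₅) → 6222+2940+23·3·28 = 11094; k=4: (A₁..A₄)·(A₅..A₅) → 8637+0+23·35·28 = 31177.
Best split is after A₃, i.e. k = 3.

3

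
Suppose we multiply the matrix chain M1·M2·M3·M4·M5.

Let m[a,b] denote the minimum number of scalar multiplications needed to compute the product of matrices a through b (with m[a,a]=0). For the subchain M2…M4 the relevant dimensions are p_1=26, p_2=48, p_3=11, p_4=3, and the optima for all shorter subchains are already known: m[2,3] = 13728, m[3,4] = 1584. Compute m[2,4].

5328

m[2,4] = min over k∈[2,3] of m[2,k]+m[k+1,4]+p_{1}·p_k·p_{4}.
k=2: 0 + 1584 + 26·48·3 = 5328; k=3: 13728 + 0 + 26·11·3 = 14586.
Minimum: 5328 at k=2.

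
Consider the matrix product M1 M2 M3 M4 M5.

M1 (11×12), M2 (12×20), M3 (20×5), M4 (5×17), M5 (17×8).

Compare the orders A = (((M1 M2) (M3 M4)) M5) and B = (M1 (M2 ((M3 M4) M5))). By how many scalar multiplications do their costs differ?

2180

Order A = (((M1 M2) (M3 M4)) M5): (M1 M2): 11×12 by 12×20 → 11×20, cost 11·12·20 = 2640; (M3 M4): 20×5 by 5×17 → 20×17, cost 20·5·17 = 1700; ((M1 M2) (M3 M4)): 11×20 by 20×17 → 11×17, cost 11·20·17 = 3740; cumulative 8080; (((M1 M2) (M3 M4)) M5): 11×17 by 17×8 → 11×8, cost 11·17·8 = 1496; cumulative 9576. Total 9576.
Order B = (M1 (M2 ((M3 M4) M5))): (M3 M4): 20×5 by 5×17 → 20×17, cost 20·5·17 = 1700; ((M3 M4) M5): 20×17 by 17×8 → 20×8, cost 20·17·8 = 2720; cumulative 4420; (M2 ((M3 M4) M5)): 12×20 by 20×8 → 12×8, cost 12·20·8 = 1920; cumulative 6340; (M1 (M2 ((M3 M4) M5))): 11×12 by 12×8 → 11×8, cost 11·12·8 = 1056; cumulative 7396. Total 7396.
Difference: |9576 − 7396| = 2180.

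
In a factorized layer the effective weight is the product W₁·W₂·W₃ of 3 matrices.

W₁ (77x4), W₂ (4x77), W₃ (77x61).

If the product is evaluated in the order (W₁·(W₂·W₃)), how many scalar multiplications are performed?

(W₂·W₃): 4×77 by 77×61 → 4×61, cost 4·77·61 = 18788
(W₁·(W₂·W₃)): 77×4 by 4×61 → 77×61, cost 77·4·61 = 18788; cumulative 37576
Total: 37576 scalar multiplications.

37576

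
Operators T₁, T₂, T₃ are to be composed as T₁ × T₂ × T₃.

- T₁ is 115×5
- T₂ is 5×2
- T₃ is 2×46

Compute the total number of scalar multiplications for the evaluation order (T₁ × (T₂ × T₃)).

26910

(T₂ × T₃): 5×2 by 2×46 → 5×46, cost 5·2·46 = 460
(T₁ × (T₂ × T₃)): 115×5 by 5×46 → 115×46, cost 115·5·46 = 26450; cumulative 26910
Total: 26910 scalar multiplications.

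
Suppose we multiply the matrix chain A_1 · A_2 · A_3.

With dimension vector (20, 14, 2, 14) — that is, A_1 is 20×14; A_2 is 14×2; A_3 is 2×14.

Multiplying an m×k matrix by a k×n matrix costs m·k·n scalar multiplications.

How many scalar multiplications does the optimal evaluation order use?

Order (A_1 · (A_2 · A_3)): (A_2 · A_3): 14×2 by 2×14 → 14×14, cost 14·2·14 = 392; (A_1 · (A_2 · A_3)): 20×14 by 14×14 → 20×14, cost 20·14·14 = 3920; cumulative 4312. Total 4312.
Order ((A_1 · A_2) · A_3): (A_1 · A_2): 20×14 by 14×2 → 20×2, cost 20·14·2 = 560; ((A_1 · A_2) · A_3): 20×2 by 2×14 → 20×14, cost 20·2·14 = 560; cumulative 1120. Total 1120.
Minimum: 1120.

1120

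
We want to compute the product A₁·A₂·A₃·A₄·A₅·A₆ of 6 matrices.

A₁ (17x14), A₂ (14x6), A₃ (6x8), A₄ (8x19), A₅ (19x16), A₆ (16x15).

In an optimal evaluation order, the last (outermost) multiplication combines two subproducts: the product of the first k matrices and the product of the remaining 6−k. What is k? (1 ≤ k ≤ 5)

2

Adjacent pairs: A₁A₂ = 17·14·6 = 1428; A₂A₃ = 14·6·8 = 672; A₃A₄ = 6·8·19 = 912; A₄A₅ = 8·19·16 = 2432; A₅A₆ = 19·16·15 = 4560.
Length 3: A₁..A₃: k=1: 0+672+17·14·8=2576; k=2: 1428+0+17·6·8=2244 → min 2244 | A₂..A₄: k=2: 0+912+14·6·19=2508; k=3: 672+0+14·8·19=2800 → min 2508 | A₃..A₅: k=3: 0+2432+6·8·16=3200; k=4: 912+0+6·19·16=2736 → min 2736 | A₄..A₆: k=4: 0+4560+8·19·15=6840; k=5: 2432+0+8·16·15=4352 → min 4352.
Length 4: A₁..A₄: k=1: 0+2508+17·14·19=7030; k=2: 1428+912+17·6·19=4278; k=3: 2244+0+17·8·19=4828 → min 4278 | A₂..A₅: k=2: 0+2736+14·6·16=4080; k=3: 672+2432+14·8·16=4896; k=4: 2508+0+14·19·16=6764 → min 4080 | A₃..A₆: k=3: 0+4352+6·8·15=5072; k=4: 912+4560+6·19·15=7182; k=5: 2736+0+6·16·15=4176 → min 4176.
Length 5: A₁..A₅: k=1: 0+4080+17·14·16=7888; k=2: 1428+2736+17·6·16=5796; k=3: 2244+2432+17·8·16=6852; k=4: 4278+0+17·19·16=9446 → min 5796 | A₂..A₆: k=2: 0+4176+14·6·15=5436; k=3: 672+4352+14·8·15=6704; k=4: 2508+4560+14·19·15=11058; k=5: 4080+0+14·16·15=7440 → min 5436.
Top-level splits: k=1: (A₁..A₁)·(A₂..A₆) → 0+5436+17·14·15 = 9006; k=2: (A₁..A₂)·(A₃..A₆) → 1428+4176+17·6·15 = 7134; k=3: (A₁..A₃)·(A₄..A₆) → 2244+4352+17·8·15 = 8636; k=4: (A₁..A₄)·(A₅..A₆) → 4278+4560+17·19·15 = 13683; k=5: (A₁..A₅)·(A₆..A₆) → 5796+0+17·16·15 = 9876.
Best split is after A₂, i.e. k = 2.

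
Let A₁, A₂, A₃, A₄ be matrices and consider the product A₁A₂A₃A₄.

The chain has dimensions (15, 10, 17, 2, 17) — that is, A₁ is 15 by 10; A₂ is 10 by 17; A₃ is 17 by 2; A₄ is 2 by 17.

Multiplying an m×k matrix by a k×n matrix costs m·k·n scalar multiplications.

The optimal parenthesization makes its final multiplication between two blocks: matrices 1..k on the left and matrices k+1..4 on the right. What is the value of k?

3

Adjacent pairs: A₁A₂ = 15·10·17 = 2550; A₂A₃ = 10·17·2 = 340; A₃A₄ = 17·2·17 = 578.
Length 3: A₁..A₃: k=1: 0+340+15·10·2=640; k=2: 2550+0+15·17·2=3060 → min 640 | A₂..A₄: k=2: 0+578+10·17·17=3468; k=3: 340+0+10·2·17=680 → min 680.
Top-level splits: k=1: (A₁..A₁)·(A₂..A₄) → 0+680+15·10·17 = 3230; k=2: (A₁..A₂)·(A₃..A₄) → 2550+578+15·17·17 = 7463; k=3: (A₁..A₃)·(A₄..A₄) → 640+0+15·2·17 = 1150.
Best split is after A₃, i.e. k = 3.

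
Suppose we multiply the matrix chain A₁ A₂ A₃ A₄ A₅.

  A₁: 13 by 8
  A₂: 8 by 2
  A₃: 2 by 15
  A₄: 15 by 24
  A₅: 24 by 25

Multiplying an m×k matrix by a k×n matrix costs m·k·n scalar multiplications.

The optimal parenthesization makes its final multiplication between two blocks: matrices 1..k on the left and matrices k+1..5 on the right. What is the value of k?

Adjacent pairs: A₁A₂ = 13·8·2 = 208; A₂A₃ = 8·2·15 = 240; A₃A₄ = 2·15·24 = 720; A₄A₅ = 15·24·25 = 9000.
Length 3: A₁..A₃: k=1: 0+240+13·8·15=1800; k=2: 208+0+13·2·15=598 → min 598 | A₂..A₄: k=2: 0+720+8·2·24=1104; k=3: 240+0+8·15·24=3120 → min 1104 | A₃..A₅: k=3: 0+9000+2·15·25=9750; k=4: 720+0+2·24·25=1920 → min 1920.
Length 4: A₁..A₄: k=1: 0+1104+13·8·24=3600; k=2: 208+720+13·2·24=1552; k=3: 598+0+13·15·24=5278 → min 1552 | A₂..A₅: k=2: 0+1920+8·2·25=2320; k=3: 240+9000+8·15·25=12240; k=4: 1104+0+8·24·25=5904 → min 2320.
Top-level splits: k=1: (A₁..A₁)·(A₂..A₅) → 0+2320+13·8·25 = 4920; k=2: (A₁..A₂)·(A₃..A₅) → 208+1920+13·2·25 = 2778; k=3: (A₁..A₃)·(A₄..A₅) → 598+9000+13·15·25 = 14473; k=4: (A₁..A₄)·(A₅..A₅) → 1552+0+13·24·25 = 9352.
Best split is after A₂, i.e. k = 2.

2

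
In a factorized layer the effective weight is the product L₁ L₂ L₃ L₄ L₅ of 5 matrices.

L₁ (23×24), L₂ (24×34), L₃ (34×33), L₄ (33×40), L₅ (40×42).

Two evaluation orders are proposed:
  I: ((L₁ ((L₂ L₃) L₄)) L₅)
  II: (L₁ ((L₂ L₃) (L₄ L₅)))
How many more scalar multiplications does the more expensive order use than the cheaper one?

19488

Order I = ((L₁ ((L₂ L₃) L₄)) L₅): (L₂ L₃): 24×34 by 34×33 → 24×33, cost 24·34·33 = 26928; ((L₂ L₃) L₄): 24×33 by 33×40 → 24×40, cost 24·33·40 = 31680; cumulative 58608; (L₁ ((L₂ L₃) L₄)): 23×24 by 24×40 → 23×40, cost 23·24·40 = 22080; cumulative 80688; ((L₁ ((L₂ L₃) L₄)) L₅): 23×40 by 40×42 → 23×42, cost 23·40·42 = 38640; cumulative 119328. Total 119328.
Order II = (L₁ ((L₂ L₃) (L₄ L₅))): (L₂ L₃): 24×34 by 34×33 → 24×33, cost 24·34·33 = 26928; (L₄ L₅): 33×40 by 40×42 → 33×42, cost 33·40·42 = 55440; ((L₂ L₃) (L₄ L₅)): 24×33 by 33×42 → 24×42, cost 24·33·42 = 33264; cumulative 115632; (L₁ ((L₂ L₃) (L₄ L₅))): 23×24 by 24×42 → 23×42, cost 23·24·42 = 23184; cumulative 138816. Total 138816.
Difference: |119328 − 138816| = 19488.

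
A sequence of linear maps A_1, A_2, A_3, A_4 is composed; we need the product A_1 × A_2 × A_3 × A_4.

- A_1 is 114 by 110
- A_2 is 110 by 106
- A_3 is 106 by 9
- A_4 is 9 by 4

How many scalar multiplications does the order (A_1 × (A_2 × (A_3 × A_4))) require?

100616

(A_3 × A_4): 106×9 by 9×4 → 106×4, cost 106·9·4 = 3816
(A_2 × (A_3 × A_4)): 110×106 by 106×4 → 110×4, cost 110·106·4 = 46640; cumulative 50456
(A_1 × (A_2 × (A_3 × A_4))): 114×110 by 110×4 → 114×4, cost 114·110·4 = 50160; cumulative 100616
Total: 100616 scalar multiplications.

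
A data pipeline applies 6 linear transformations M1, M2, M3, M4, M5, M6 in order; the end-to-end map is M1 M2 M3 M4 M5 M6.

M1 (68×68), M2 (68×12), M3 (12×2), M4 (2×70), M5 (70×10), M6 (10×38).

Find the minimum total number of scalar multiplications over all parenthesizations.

Adjacent pairs: M1M2 = 68·68·12 = 55488; M2M3 = 68·12·2 = 1632; M3M4 = 12·2·70 = 1680; M4M5 = 2·70·10 = 1400; M5M6 = 70·10·38 = 26600.
Length 3: M1..M3: k=1: 0+1632+68·68·2=10880; k=2: 55488+0+68·12·2=57120 → min 10880 | M2..M4: k=2: 0+1680+68·12·70=58800; k=3: 1632+0+68·2·70=11152 → min 11152 | M3..M5: k=3: 0+1400+12·2·10=1640; k=4: 1680+0+12·70·10=10080 → min 1640 | M4..M6: k=4: 0+26600+2·70·38=31920; k=5: 1400+0+2·10·38=2160 → min 2160.
Length 4: M1..M4: k=1: 0+11152+68·68·70=334832; k=2: 55488+1680+68·12·70=114288; k=3: 10880+0+68·2·70=20400 → min 20400 | M2..M5: k=2: 0+1640+68·12·10=9800; k=3: 1632+1400+68·2·10=4392; k=4: 11152+0+68·70·10=58752 → min 4392 | M3..M6: k=3: 0+2160+12·2·38=3072; k=4: 1680+26600+12·70·38=60200; k=5: 1640+0+12·10·38=6200 → min 3072.
Length 5: M1..M5: k=1: 0+4392+68·68·10=50632; k=2: 55488+1640+68·12·10=65288; k=3: 10880+1400+68·2·10=13640; k=4: 20400+0+68·70·10=68000 → min 13640 | M2..M6: k=2: 0+3072+68·12·38=34080; k=3: 1632+2160+68·2·38=8960; k=4: 11152+26600+68·70·38=218632; k=5: 4392+0+68·10·38=30232 → min 8960.
Length 6: M1..M6: k=1: 0+8960+68·68·38=184672; k=2: 55488+3072+68·12·38=89568; k=3: 10880+2160+68·2·38=18208; k=4: 20400+26600+68·70·38=227880; k=5: 13640+0+68·10·38=39480 → min 18208.
Optimal order: ((M1 (M2 M3)) ((M4 M5) M6)) with cost 18208.

18208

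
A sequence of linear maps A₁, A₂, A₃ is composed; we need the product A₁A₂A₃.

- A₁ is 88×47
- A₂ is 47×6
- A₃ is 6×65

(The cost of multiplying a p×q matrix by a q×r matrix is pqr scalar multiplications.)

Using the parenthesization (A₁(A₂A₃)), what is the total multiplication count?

(A₂A₃): 47×6 by 6×65 → 47×65, cost 47·6·65 = 18330
(A₁(A₂A₃)): 88×47 by 47×65 → 88×65, cost 88·47·65 = 268840; cumulative 287170
Total: 287170 scalar multiplications.

287170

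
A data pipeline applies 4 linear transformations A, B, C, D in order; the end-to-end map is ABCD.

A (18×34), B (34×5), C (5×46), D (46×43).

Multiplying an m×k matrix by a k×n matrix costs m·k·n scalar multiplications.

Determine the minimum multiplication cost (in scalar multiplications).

Adjacent pairs: AB = 18·34·5 = 3060; BC = 34·5·46 = 7820; CD = 5·46·43 = 9890.
Length 3: A..C: k=1: 0+7820+18·34·46=35972; k=2: 3060+0+18·5·46=7200 → min 7200 | B..D: k=2: 0+9890+34·5·43=17200; k=3: 7820+0+34·46·43=75072 → min 17200.
Length 4: A..D: k=1: 0+17200+18·34·43=43516; k=2: 3060+9890+18·5·43=16820; k=3: 7200+0+18·46·43=42804 → min 16820.
Optimal order: ((AB)(CD)) with cost 16820.

16820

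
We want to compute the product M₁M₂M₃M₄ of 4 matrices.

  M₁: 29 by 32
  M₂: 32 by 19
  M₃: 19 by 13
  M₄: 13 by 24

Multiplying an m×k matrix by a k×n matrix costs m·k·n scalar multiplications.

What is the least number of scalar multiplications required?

29016

Adjacent pairs: M₁M₂ = 29·32·19 = 17632; M₂M₃ = 32·19·13 = 7904; M₃M₄ = 19·13·24 = 5928.
Length 3: M₁..M₃: k=1: 0+7904+29·32·13=19968; k=2: 17632+0+29·19·13=24795 → min 19968 | M₂..M₄: k=2: 0+5928+32·19·24=20520; k=3: 7904+0+32·13·24=17888 → min 17888.
Length 4: M₁..M₄: k=1: 0+17888+29·32·24=40160; k=2: 17632+5928+29·19·24=36784; k=3: 19968+0+29·13·24=29016 → min 29016.
Optimal order: ((M₁(M₂M₃))M₄) with cost 29016.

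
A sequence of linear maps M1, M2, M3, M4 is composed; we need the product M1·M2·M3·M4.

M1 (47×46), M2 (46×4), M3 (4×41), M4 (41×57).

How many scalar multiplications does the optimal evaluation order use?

Adjacent pairs: M1M2 = 47·46·4 = 8648; M2M3 = 46·4·41 = 7544; M3M4 = 4·41·57 = 9348.
Length 3: M1..M3: k=1: 0+7544+47·46·41=96186; k=2: 8648+0+47·4·41=16356 → min 16356 | M2..M4: k=2: 0+9348+46·4·57=19836; k=3: 7544+0+46·41·57=115046 → min 19836.
Length 4: M1..M4: k=1: 0+19836+47·46·57=143070; k=2: 8648+9348+47·4·57=28712; k=3: 16356+0+47·41·57=126195 → min 28712.
Optimal order: ((M1·M2)·(M3·M4)) with cost 28712.

28712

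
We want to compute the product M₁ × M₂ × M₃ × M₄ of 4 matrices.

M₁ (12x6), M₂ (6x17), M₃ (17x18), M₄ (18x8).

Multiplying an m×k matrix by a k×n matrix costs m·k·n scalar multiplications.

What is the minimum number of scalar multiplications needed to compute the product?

Adjacent pairs: M₁M₂ = 12·6·17 = 1224; M₂M₃ = 6·17·18 = 1836; M₃M₄ = 17·18·8 = 2448.
Length 3: M₁..M₃: k=1: 0+1836+12·6·18=3132; k=2: 1224+0+12·17·18=4896 → min 3132 | M₂..M₄: k=2: 0+2448+6·17·8=3264; k=3: 1836+0+6·18·8=2700 → min 2700.
Length 4: M₁..M₄: k=1: 0+2700+12·6·8=3276; k=2: 1224+2448+12·17·8=5304; k=3: 3132+0+12·18·8=4860 → min 3276.
Optimal order: (M₁ × ((M₂ × M₃) × M₄)) with cost 3276.

3276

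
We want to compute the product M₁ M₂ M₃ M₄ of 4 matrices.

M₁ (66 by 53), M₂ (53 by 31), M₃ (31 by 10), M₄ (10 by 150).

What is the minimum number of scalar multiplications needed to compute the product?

150410

Adjacent pairs: M₁M₂ = 66·53·31 = 108438; M₂M₃ = 53·31·10 = 16430; M₃M₄ = 31·10·150 = 46500.
Length 3: M₁..M₃: k=1: 0+16430+66·53·10=51410; k=2: 108438+0+66·31·10=128898 → min 51410 | M₂..M₄: k=2: 0+46500+53·31·150=292950; k=3: 16430+0+53·10·150=95930 → min 95930.
Length 4: M₁..M₄: k=1: 0+95930+66·53·150=620630; k=2: 108438+46500+66·31·150=461838; k=3: 51410+0+66·10·150=150410 → min 150410.
Optimal order: ((M₁ (M₂ M₃)) M₄) with cost 150410.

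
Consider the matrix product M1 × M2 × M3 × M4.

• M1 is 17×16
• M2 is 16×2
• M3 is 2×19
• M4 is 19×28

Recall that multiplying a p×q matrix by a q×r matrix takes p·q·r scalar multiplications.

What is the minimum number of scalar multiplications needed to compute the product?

Adjacent pairs: M1M2 = 17·16·2 = 544; M2M3 = 16·2·19 = 608; M3M4 = 2·19·28 = 1064.
Length 3: M1..M3: k=1: 0+608+17·16·19=5776; k=2: 544+0+17·2·19=1190 → min 1190 | M2..M4: k=2: 0+1064+16·2·28=1960; k=3: 608+0+16·19·28=9120 → min 1960.
Length 4: M1..M4: k=1: 0+1960+17·16·28=9576; k=2: 544+1064+17·2·28=2560; k=3: 1190+0+17·19·28=10234 → min 2560.
Optimal order: ((M1 × M2) × (M3 × M4)) with cost 2560.

2560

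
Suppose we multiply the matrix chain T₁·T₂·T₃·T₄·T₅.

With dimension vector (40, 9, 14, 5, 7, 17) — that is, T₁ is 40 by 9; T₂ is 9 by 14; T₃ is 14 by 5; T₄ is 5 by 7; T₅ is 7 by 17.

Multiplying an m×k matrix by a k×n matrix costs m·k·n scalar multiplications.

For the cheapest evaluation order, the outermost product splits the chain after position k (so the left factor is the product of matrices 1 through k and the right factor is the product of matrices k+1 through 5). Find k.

Adjacent pairs: T₁T₂ = 40·9·14 = 5040; T₂T₃ = 9·14·5 = 630; T₃T₄ = 14·5·7 = 490; T₄T₅ = 5·7·17 = 595.
Length 3: T₁..T₃: k=1: 0+630+40·9·5=2430; k=2: 5040+0+40·14·5=7840 → min 2430 | T₂..T₄: k=2: 0+490+9·14·7=1372; k=3: 630+0+9·5·7=945 → min 945 | T₃..T₅: k=3: 0+595+14·5·17=1785; k=4: 490+0+14·7·17=2156 → min 1785.
Length 4: T₁..T₄: k=1: 0+945+40·9·7=3465; k=2: 5040+490+40·14·7=9450; k=3: 2430+0+40·5·7=3830 → min 3465 | T₂..T₅: k=2: 0+1785+9·14·17=3927; k=3: 630+595+9·5·17=1990; k=4: 945+0+9·7·17=2016 → min 1990.
Top-level splits: k=1: (T₁..T₁)·(T₂..T₅) → 0+1990+40·9·17 = 8110; k=2: (T₁..T₂)·(T₃..T₅) → 5040+1785+40·14·17 = 16345; k=3: (T₁..T₃)·(T₄..T₅) → 2430+595+40·5·17 = 6425; k=4: (T₁..T₄)·(T₅..T₅) → 3465+0+40·7·17 = 8225.
Best split is after T₃, i.e. k = 3.

3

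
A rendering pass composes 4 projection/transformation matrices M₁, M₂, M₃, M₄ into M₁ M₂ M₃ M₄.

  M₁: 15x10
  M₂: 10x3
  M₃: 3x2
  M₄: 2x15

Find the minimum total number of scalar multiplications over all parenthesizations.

810

Adjacent pairs: M₁M₂ = 15·10·3 = 450; M₂M₃ = 10·3·2 = 60; M₃M₄ = 3·2·15 = 90.
Length 3: M₁..M₃: k=1: 0+60+15·10·2=360; k=2: 450+0+15·3·2=540 → min 360 | M₂..M₄: k=2: 0+90+10·3·15=540; k=3: 60+0+10·2·15=360 → min 360.
Length 4: M₁..M₄: k=1: 0+360+15·10·15=2610; k=2: 450+90+15·3·15=1215; k=3: 360+0+15·2·15=810 → min 810.
Optimal order: ((M₁ (M₂ M₃)) M₄) with cost 810.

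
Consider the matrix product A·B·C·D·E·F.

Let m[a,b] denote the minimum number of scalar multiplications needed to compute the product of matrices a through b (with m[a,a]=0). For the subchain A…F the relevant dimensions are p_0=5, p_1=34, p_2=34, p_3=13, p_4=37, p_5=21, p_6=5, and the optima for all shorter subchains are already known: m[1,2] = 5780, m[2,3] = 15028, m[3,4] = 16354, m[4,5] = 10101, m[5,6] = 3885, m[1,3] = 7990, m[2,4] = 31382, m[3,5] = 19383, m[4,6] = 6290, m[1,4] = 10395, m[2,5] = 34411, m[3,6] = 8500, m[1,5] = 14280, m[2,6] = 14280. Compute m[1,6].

m[1,6] = min over k∈[1,5] of m[1,k]+m[k+1,6]+p_{0}·p_k·p_{6}.
k=1: 0 + 14280 + 5·34·5 = 15130; k=2: 5780 + 8500 + 5·34·5 = 15130; k=3: 7990 + 6290 + 5·13·5 = 14605; k=4: 10395 + 3885 + 5·37·5 = 15205; k=5: 14280 + 0 + 5·21·5 = 14805.
Minimum: 14605 at k=3.

14605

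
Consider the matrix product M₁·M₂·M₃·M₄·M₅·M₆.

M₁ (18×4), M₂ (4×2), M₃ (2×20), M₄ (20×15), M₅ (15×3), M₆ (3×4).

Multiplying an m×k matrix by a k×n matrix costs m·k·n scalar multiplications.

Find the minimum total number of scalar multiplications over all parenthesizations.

1002

Adjacent pairs: M₁M₂ = 18·4·2 = 144; M₂M₃ = 4·2·20 = 160; M₃M₄ = 2·20·15 = 600; M₄M₅ = 20·15·3 = 900; M₅M₆ = 15·3·4 = 180.
Length 3: M₁..M₃: k=1: 0+160+18·4·20=1600; k=2: 144+0+18·2·20=864 → min 864 | M₂..M₄: k=2: 0+600+4·2·15=720; k=3: 160+0+4·20·15=1360 → min 720 | M₃..M₅: k=3: 0+900+2·20·3=1020; k=4: 600+0+2·15·3=690 → min 690 | M₄..M₆: k=4: 0+180+20·15·4=1380; k=5: 900+0+20·3·4=1140 → min 1140.
Length 4: M₁..M₄: k=1: 0+720+18·4·15=1800; k=2: 144+600+18·2·15=1284; k=3: 864+0+18·20·15=6264 → min 1284 | M₂..M₅: k=2: 0+690+4·2·3=714; k=3: 160+900+4·20·3=1300; k=4: 720+0+4·15·3=900 → min 714 | M₃..M₆: k=3: 0+1140+2·20·4=1300; k=4: 600+180+2·15·4=900; k=5: 690+0+2·3·4=714 → min 714.
Length 5: M₁..M₅: k=1: 0+714+18·4·3=930; k=2: 144+690+18·2·3=942; k=3: 864+900+18·20·3=2844; k=4: 1284+0+18·15·3=2094 → min 930 | M₂..M₆: k=2: 0+714+4·2·4=746; k=3: 160+1140+4·20·4=1620; k=4: 720+180+4·15·4=1140; k=5: 714+0+4·3·4=762 → min 746.
Length 6: M₁..M₆: k=1: 0+746+18·4·4=1034; k=2: 144+714+18·2·4=1002; k=3: 864+1140+18·20·4=3444; k=4: 1284+180+18·15·4=2544; k=5: 930+0+18·3·4=1146 → min 1002.
Optimal order: ((M₁·M₂)·(((M₃·M₄)·M₅)·M₆)) with cost 1002.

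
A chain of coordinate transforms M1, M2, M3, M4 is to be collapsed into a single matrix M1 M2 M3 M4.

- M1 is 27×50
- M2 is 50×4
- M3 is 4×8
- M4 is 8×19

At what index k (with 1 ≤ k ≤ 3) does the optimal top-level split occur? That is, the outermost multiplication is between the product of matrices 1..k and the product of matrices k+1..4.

2

Adjacent pairs: M1M2 = 27·50·4 = 5400; M2M3 = 50·4·8 = 1600; M3M4 = 4·8·19 = 608.
Length 3: M1..M3: k=1: 0+1600+27·50·8=12400; k=2: 5400+0+27·4·8=6264 → min 6264 | M2..M4: k=2: 0+608+50·4·19=4408; k=3: 1600+0+50·8·19=9200 → min 4408.
Top-level splits: k=1: (M1..M1)·(M2..M4) → 0+4408+27·50·19 = 30058; k=2: (M1..M2)·(M3..M4) → 5400+608+27·4·19 = 8060; k=3: (M1..M3)·(M4..M4) → 6264+0+27·8·19 = 10368.
Best split is after M2, i.e. k = 2.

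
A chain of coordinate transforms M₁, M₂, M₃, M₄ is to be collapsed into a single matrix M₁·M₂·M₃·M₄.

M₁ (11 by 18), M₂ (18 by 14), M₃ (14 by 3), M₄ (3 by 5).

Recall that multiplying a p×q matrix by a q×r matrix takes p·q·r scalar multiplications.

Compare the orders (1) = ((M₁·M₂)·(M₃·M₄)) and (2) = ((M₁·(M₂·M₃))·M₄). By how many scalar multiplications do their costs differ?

2237

Order (1) = ((M₁·M₂)·(M₃·M₄)): (M₁·M₂): 11×18 by 18×14 → 11×14, cost 11·18·14 = 2772; (M₃·M₄): 14×3 by 3×5 → 14×5, cost 14·3·5 = 210; ((M₁·M₂)·(M₃·M₄)): 11×14 by 14×5 → 11×5, cost 11·14·5 = 770; cumulative 3752. Total 3752.
Order (2) = ((M₁·(M₂·M₃))·M₄): (M₂·M₃): 18×14 by 14×3 → 18×3, cost 18·14·3 = 756; (M₁·(M₂·M₃)): 11×18 by 18×3 → 11×3, cost 11·18·3 = 594; cumulative 1350; ((M₁·(M₂·M₃))·M₄): 11×3 by 3×5 → 11×5, cost 11·3·5 = 165; cumulative 1515. Total 1515.
Difference: |3752 − 1515| = 2237.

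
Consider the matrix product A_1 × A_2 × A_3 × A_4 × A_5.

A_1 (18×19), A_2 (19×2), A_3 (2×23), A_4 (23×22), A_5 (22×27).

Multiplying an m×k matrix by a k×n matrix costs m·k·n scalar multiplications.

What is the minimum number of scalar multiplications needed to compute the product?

3856

Adjacent pairs: A_1A_2 = 18·19·2 = 684; A_2A_3 = 19·2·23 = 874; A_3A_4 = 2·23·22 = 1012; A_4A_5 = 23·22·27 = 13662.
Length 3: A_1..A_3: k=1: 0+874+18·19·23=8740; k=2: 684+0+18·2·23=1512 → min 1512 | A_2..A_4: k=2: 0+1012+19·2·22=1848; k=3: 874+0+19·23·22=10488 → min 1848 | A_3..A_5: k=3: 0+13662+2·23·27=14904; k=4: 1012+0+2·22·27=2200 → min 2200.
Length 4: A_1..A_4: k=1: 0+1848+18·19·22=9372; k=2: 684+1012+18·2·22=2488; k=3: 1512+0+18·23·22=10620 → min 2488 | A_2..A_5: k=2: 0+2200+19·2·27=3226; k=3: 874+13662+19·23·27=26335; k=4: 1848+0+19·22·27=13134 → min 3226.
Length 5: A_1..A_5: k=1: 0+3226+18·19·27=12460; k=2: 684+2200+18·2·27=3856; k=3: 1512+13662+18·23·27=26352; k=4: 2488+0+18·22·27=13180 → min 3856.
Optimal order: ((A_1 × A_2) × ((A_3 × A_4) × A_5)) with cost 3856.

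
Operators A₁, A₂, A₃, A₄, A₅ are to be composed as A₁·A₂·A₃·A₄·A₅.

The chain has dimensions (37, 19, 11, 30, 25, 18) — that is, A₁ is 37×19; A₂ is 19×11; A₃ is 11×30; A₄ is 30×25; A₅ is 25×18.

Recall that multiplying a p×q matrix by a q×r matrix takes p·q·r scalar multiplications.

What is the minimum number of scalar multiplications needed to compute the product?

Adjacent pairs: A₁A₂ = 37·19·11 = 7733; A₂A₃ = 19·11·30 = 6270; A₃A₄ = 11·30·25 = 8250; A₄A₅ = 30·25·18 = 13500.
Length 3: A₁..A₃: k=1: 0+6270+37·19·30=27360; k=2: 7733+0+37·11·30=19943 → min 19943 | A₂..A₄: k=2: 0+8250+19·11·25=13475; k=3: 6270+0+19·30·25=20520 → min 13475 | A₃..A₅: k=3: 0+13500+11·30·18=19440; k=4: 8250+0+11·25·18=13200 → min 13200.
Length 4: A₁..A₄: k=1: 0+13475+37·19·25=31050; k=2: 7733+8250+37·11·25=26158; k=3: 19943+0+37·30·25=47693 → min 26158 | A₂..A₅: k=2: 0+13200+19·11·18=16962; k=3: 6270+13500+19·30·18=30030; k=4: 13475+0+19·25·18=22025 → min 16962.
Length 5: A₁..A₅: k=1: 0+16962+37·19·18=29616; k=2: 7733+13200+37·11·18=28259; k=3: 19943+13500+37·30·18=53423; k=4: 26158+0+37·25·18=42808 → min 28259.
Optimal order: ((A₁·A₂)·((A₃·A₄)·A₅)) with cost 28259.

28259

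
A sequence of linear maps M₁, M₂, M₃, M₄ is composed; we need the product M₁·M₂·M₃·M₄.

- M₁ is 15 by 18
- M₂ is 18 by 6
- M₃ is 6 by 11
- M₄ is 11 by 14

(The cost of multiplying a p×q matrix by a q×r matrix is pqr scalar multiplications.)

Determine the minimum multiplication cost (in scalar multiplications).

3804

Adjacent pairs: M₁M₂ = 15·18·6 = 1620; M₂M₃ = 18·6·11 = 1188; M₃M₄ = 6·11·14 = 924.
Length 3: M₁..M₃: k=1: 0+1188+15·18·11=4158; k=2: 1620+0+15·6·11=2610 → min 2610 | M₂..M₄: k=2: 0+924+18·6·14=2436; k=3: 1188+0+18·11·14=3960 → min 2436.
Length 4: M₁..M₄: k=1: 0+2436+15·18·14=6216; k=2: 1620+924+15·6·14=3804; k=3: 2610+0+15·11·14=4920 → min 3804.
Optimal order: ((M₁·M₂)·(M₃·M₄)) with cost 3804.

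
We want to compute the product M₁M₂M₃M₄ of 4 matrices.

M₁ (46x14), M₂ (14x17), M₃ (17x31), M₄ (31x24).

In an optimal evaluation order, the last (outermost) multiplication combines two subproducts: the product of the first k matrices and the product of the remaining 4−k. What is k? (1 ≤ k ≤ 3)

Adjacent pairs: M₁M₂ = 46·14·17 = 10948; M₂M₃ = 14·17·31 = 7378; M₃M₄ = 17·31·24 = 12648.
Length 3: M₁..M₃: k=1: 0+7378+46·14·31=27342; k=2: 10948+0+46·17·31=35190 → min 27342 | M₂..M₄: k=2: 0+12648+14·17·24=18360; k=3: 7378+0+14·31·24=17794 → min 17794.
Top-level splits: k=1: (M₁..M₁)·(M₂..M₄) → 0+17794+46·14·24 = 33250; k=2: (M₁..M₂)·(M₃..M₄) → 10948+12648+46·17·24 = 42364; k=3: (M₁..M₃)·(M₄..M₄) → 27342+0+46·31·24 = 61566.
Best split is after M₁, i.e. k = 1.

1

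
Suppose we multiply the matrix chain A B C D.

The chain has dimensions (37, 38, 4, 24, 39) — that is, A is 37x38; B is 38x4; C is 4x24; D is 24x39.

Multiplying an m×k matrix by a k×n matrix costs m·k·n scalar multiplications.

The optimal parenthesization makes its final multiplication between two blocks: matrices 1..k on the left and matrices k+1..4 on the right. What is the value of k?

2

Adjacent pairs: AB = 37·38·4 = 5624; BC = 38·4·24 = 3648; CD = 4·24·39 = 3744.
Length 3: A..C: k=1: 0+3648+37·38·24=37392; k=2: 5624+0+37·4·24=9176 → min 9176 | B..D: k=2: 0+3744+38·4·39=9672; k=3: 3648+0+38·24·39=39216 → min 9672.
Top-level splits: k=1: (A..A)·(B..D) → 0+9672+37·38·39 = 64506; k=2: (A..B)·(C..D) → 5624+3744+37·4·39 = 15140; k=3: (A..C)·(D..D) → 9176+0+37·24·39 = 43808.
Best split is after B, i.e. k = 2.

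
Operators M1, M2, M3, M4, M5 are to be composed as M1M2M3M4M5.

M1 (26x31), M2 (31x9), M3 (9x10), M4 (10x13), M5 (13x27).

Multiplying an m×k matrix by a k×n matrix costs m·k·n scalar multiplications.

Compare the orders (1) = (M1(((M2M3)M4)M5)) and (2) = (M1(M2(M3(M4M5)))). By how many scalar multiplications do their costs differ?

Order (1) = (M1(((M2M3)M4)M5)): (M2M3): 31×9 by 9×10 → 31×10, cost 31·9·10 = 2790; ((M2M3)M4): 31×10 by 10×13 → 31×13, cost 31·10·13 = 4030; cumulative 6820; (((M2M3)M4)M5): 31×13 by 13×27 → 31×27, cost 31·13·27 = 10881; cumulative 17701; (M1(((M2M3)M4)M5)): 26×31 by 31×27 → 26×27, cost 26·31·27 = 21762; cumulative 39463. Total 39463.
Order (2) = (M1(M2(M3(M4M5)))): (M4M5): 10×13 by 13×27 → 10×27, cost 10·13·27 = 3510; (M3(M4M5)): 9×10 by 10×27 → 9×27, cost 9·10·27 = 2430; cumulative 5940; (M2(M3(M4M5))): 31×9 by 9×27 → 31×27, cost 31·9·27 = 7533; cumulative 13473; (M1(M2(M3(M4M5)))): 26×31 by 31×27 → 26×27, cost 26·31·27 = 21762; cumulative 35235. Total 35235.
Difference: |39463 − 35235| = 4228.

4228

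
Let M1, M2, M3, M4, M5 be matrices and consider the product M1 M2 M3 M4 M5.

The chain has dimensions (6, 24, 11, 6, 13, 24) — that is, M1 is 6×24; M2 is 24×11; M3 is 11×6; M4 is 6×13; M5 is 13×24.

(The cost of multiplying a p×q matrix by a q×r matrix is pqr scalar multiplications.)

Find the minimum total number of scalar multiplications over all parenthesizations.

Adjacent pairs: M1M2 = 6·24·11 = 1584; M2M3 = 24·11·6 = 1584; M3M4 = 11·6·13 = 858; M4M5 = 6·13·24 = 1872.
Length 3: M1..M3: k=1: 0+1584+6·24·6=2448; k=2: 1584+0+6·11·6=1980 → min 1980 | M2..M4: k=2: 0+858+24·11·13=4290; k=3: 1584+0+24·6·13=3456 → min 3456 | M3..M5: k=3: 0+1872+11·6·24=3456; k=4: 858+0+11·13·24=4290 → min 3456.
Length 4: M1..M4: k=1: 0+3456+6·24·13=5328; k=2: 1584+858+6·11·13=3300; k=3: 1980+0+6·6·13=2448 → min 2448 | M2..M5: k=2: 0+3456+24·11·24=9792; k=3: 1584+1872+24·6·24=6912; k=4: 3456+0+24·13·24=10944 → min 6912.
Length 5: M1..M5: k=1: 0+6912+6·24·24=10368; k=2: 1584+3456+6·11·24=6624; k=3: 1980+1872+6·6·24=4716; k=4: 2448+0+6·13·24=4320 → min 4320.
Optimal order: ((((M1 M2) M3) M4) M5) with cost 4320.

4320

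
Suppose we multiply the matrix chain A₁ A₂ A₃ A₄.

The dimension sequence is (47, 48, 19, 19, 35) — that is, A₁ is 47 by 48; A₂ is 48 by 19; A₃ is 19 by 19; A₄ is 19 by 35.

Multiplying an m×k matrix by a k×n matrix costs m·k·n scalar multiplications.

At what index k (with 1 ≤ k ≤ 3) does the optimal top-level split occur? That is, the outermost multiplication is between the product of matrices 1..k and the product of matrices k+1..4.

Adjacent pairs: A₁A₂ = 47·48·19 = 42864; A₂A₃ = 48·19·19 = 17328; A₃A₄ = 19·19·35 = 12635.
Length 3: A₁..A₃: k=1: 0+17328+47·48·19=60192; k=2: 42864+0+47·19·19=59831 → min 59831 | A₂..A₄: k=2: 0+12635+48·19·35=44555; k=3: 17328+0+48·19·35=49248 → min 44555.
Top-level splits: k=1: (A₁..A₁)·(A₂..A₄) → 0+44555+47·48·35 = 123515; k=2: (A₁..A₂)·(A₃..A₄) → 42864+12635+47·19·35 = 86754; k=3: (A₁..A₃)·(A₄..A₄) → 59831+0+47·19·35 = 91086.
Best split is after A₂, i.e. k = 2.

2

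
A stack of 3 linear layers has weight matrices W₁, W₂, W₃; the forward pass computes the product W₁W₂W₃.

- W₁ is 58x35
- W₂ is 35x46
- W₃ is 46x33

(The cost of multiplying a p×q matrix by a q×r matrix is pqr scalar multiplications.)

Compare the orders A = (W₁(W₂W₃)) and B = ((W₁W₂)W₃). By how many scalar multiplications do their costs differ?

Order A = (W₁(W₂W₃)): (W₂W₃): 35×46 by 46×33 → 35×33, cost 35·46·33 = 53130; (W₁(W₂W₃)): 58×35 by 35×33 → 58×33, cost 58·35·33 = 66990; cumulative 120120. Total 120120.
Order B = ((W₁W₂)W₃): (W₁W₂): 58×35 by 35×46 → 58×46, cost 58·35·46 = 93380; ((W₁W₂)W₃): 58×46 by 46×33 → 58×33, cost 58·46·33 = 88044; cumulative 181424. Total 181424.
Difference: |120120 − 181424| = 61304.

61304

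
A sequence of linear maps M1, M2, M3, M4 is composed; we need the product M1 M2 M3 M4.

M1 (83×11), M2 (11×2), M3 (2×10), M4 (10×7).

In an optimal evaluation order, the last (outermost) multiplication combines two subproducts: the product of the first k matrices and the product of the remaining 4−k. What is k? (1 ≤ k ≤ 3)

Adjacent pairs: M1M2 = 83·11·2 = 1826; M2M3 = 11·2·10 = 220; M3M4 = 2·10·7 = 140.
Length 3: M1..M3: k=1: 0+220+83·11·10=9350; k=2: 1826+0+83·2·10=3486 → min 3486 | M2..M4: k=2: 0+140+11·2·7=294; k=3: 220+0+11·10·7=990 → min 294.
Top-level splits: k=1: (M1..M1)·(M2..M4) → 0+294+83·11·7 = 6685; k=2: (M1..M2)·(M3..M4) → 1826+140+83·2·7 = 3128; k=3: (M1..M3)·(M4..M4) → 3486+0+83·10·7 = 9296.
Best split is after M2, i.e. k = 2.

2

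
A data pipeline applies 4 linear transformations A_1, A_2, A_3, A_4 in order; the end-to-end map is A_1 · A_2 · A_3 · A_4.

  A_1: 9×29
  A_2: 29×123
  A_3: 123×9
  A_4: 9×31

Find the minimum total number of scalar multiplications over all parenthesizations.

Adjacent pairs: A_1A_2 = 9·29·123 = 32103; A_2A_3 = 29·123·9 = 32103; A_3A_4 = 123·9·31 = 34317.
Length 3: A_1..A_3: k=1: 0+32103+9·29·9=34452; k=2: 32103+0+9·123·9=42066 → min 34452 | A_2..A_4: k=2: 0+34317+29·123·31=144894; k=3: 32103+0+29·9·31=40194 → min 40194.
Length 4: A_1..A_4: k=1: 0+40194+9·29·31=48285; k=2: 32103+34317+9·123·31=100737; k=3: 34452+0+9·9·31=36963 → min 36963.
Optimal order: ((A_1 · (A_2 · A_3)) · A_4) with cost 36963.

36963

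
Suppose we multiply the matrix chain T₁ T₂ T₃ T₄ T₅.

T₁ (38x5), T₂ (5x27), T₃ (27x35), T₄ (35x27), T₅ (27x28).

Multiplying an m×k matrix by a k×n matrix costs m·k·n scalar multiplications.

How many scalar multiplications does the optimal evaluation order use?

18550

Adjacent pairs: T₁T₂ = 38·5·27 = 5130; T₂T₃ = 5·27·35 = 4725; T₃T₄ = 27·35·27 = 25515; T₄T₅ = 35·27·28 = 26460.
Length 3: T₁..T₃: k=1: 0+4725+38·5·35=11375; k=2: 5130+0+38·27·35=41040 → min 11375 | T₂..T₄: k=2: 0+25515+5·27·27=29160; k=3: 4725+0+5·35·27=9450 → min 9450 | T₃..T₅: k=3: 0+26460+27·35·28=52920; k=4: 25515+0+27·27·28=45927 → min 45927.
Length 4: T₁..T₄: k=1: 0+9450+38·5·27=14580; k=2: 5130+25515+38·27·27=58347; k=3: 11375+0+38·35·27=47285 → min 14580 | T₂..T₅: k=2: 0+45927+5·27·28=49707; k=3: 4725+26460+5·35·28=36085; k=4: 9450+0+5·27·28=13230 → min 13230.
Length 5: T₁..T₅: k=1: 0+13230+38·5·28=18550; k=2: 5130+45927+38·27·28=79785; k=3: 11375+26460+38·35·28=75075; k=4: 14580+0+38·27·28=43308 → min 18550.
Optimal order: (T₁ (((T₂ T₃) T₄) T₅)) with cost 18550.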